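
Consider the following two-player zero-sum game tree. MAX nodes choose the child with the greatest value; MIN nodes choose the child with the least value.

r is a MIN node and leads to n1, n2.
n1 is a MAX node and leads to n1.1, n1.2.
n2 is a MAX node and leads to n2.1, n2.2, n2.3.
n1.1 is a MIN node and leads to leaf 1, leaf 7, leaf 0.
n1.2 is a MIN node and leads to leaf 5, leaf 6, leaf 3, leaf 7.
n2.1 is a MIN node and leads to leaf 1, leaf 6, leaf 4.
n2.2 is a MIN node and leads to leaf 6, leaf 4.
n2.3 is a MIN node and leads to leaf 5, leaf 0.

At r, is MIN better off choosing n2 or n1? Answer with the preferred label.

n2.1 (MIN): min(1, 6, 4) = 1
n2.2 (MIN): min(6, 4) = 4
n2.3 (MIN): min(5, 0) = 0
n2 (MAX): max(1, 4, 0) = 4
n1.1 (MIN): min(1, 7, 0) = 0
n1.2 (MIN): min(5, 6, 3, 7) = 3
n1 (MAX): max(0, 3) = 3
MIN prefers the lower value; n2=4, n1=3. n1 is better since 3 < 4.

n1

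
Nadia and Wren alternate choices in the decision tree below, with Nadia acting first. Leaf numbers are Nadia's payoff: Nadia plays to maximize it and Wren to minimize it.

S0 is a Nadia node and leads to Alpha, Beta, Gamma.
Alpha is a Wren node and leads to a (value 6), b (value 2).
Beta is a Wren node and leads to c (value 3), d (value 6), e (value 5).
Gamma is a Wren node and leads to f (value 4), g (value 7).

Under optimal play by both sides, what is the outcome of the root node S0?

4

Alpha (Wren): min(6, 2) = 2
Beta (Wren): min(3, 6, 5) = 3
Gamma (Wren): min(4, 7) = 4
S0 (Nadia): max(2, 3, 4) = 4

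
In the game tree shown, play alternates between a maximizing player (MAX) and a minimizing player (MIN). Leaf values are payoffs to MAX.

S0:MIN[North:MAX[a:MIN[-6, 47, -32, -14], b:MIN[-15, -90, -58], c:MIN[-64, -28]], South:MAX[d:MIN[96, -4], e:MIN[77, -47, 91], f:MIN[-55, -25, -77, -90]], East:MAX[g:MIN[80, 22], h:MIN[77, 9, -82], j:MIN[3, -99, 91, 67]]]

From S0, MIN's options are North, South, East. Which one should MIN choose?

a (MIN): min(-6, 47, -32, -14) = -32
b (MIN): min(-15, -90, -58) = -90
c (MIN): min(-64, -28) = -64
North (MAX): max(-32, -90, -64) = -32
d (MIN): min(96, -4) = -4
e (MIN): min(77, -47, 91) = -47
f (MIN): min(-55, -25, -77, -90) = -90
South (MAX): max(-4, -47, -90) = -4
g (MIN): min(80, 22) = 22
h (MIN): min(77, 9, -82) = -82
j (MIN): min(3, -99, 91, 67) = -99
East (MAX): max(22, -82, -99) = 22
S0 (MIN): min(-32, -4, 22) = -32
MIN at S0 wants the lowest of {North=-32, South=-4, East=22}, so chooses North.

North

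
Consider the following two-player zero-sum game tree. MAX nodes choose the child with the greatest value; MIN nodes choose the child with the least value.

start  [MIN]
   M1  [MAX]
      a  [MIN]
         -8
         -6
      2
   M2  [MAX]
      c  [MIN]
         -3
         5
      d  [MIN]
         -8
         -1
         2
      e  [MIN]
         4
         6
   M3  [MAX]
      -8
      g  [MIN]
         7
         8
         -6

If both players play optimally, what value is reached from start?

a (MIN): min(-8, -6) = -8
M1 (MAX): max(-8, 2) = 2
c (MIN): min(-3, 5) = -3
d (MIN): min(-8, -1, 2) = -8
e (MIN): min(4, 6) = 4
M2 (MAX): max(-3, -8, 4) = 4
g (MIN): min(7, 8, -6) = -6
M3 (MAX): max(-8, -6) = -6
start (MIN): min(2, 4, -6) = -6

-6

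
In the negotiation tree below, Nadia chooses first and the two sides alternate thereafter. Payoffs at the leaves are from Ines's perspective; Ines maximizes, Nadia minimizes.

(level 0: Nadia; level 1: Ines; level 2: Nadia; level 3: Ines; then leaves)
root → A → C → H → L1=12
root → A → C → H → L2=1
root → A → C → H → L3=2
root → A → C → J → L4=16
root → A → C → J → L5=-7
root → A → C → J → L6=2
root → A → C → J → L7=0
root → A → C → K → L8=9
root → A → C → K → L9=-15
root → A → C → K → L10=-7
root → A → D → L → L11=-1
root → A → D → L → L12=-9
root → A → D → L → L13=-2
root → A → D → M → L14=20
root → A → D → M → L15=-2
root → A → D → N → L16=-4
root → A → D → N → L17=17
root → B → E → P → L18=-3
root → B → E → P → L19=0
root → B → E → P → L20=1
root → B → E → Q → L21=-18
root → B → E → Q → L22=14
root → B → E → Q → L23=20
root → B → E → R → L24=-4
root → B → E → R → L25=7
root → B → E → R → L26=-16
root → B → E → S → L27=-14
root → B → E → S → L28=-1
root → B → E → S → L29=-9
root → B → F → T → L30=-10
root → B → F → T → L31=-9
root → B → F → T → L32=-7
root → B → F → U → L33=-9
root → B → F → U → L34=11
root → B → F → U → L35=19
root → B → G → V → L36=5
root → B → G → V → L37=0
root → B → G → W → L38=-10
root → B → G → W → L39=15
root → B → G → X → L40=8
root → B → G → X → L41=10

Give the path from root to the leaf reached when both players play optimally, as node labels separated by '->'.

H (Ines): max(12, 1, 2) = 12
J (Ines): max(16, -7, 2, 0) = 16
K (Ines): max(9, -15, -7) = 9
C (Nadia): min(12, 16, 9) = 9
L (Ines): max(-1, -9, -2) = -1
M (Ines): max(20, -2) = 20
N (Ines): max(-4, 17) = 17
D (Nadia): min(-1, 20, 17) = -1
A (Ines): max(9, -1) = 9
P (Ines): max(-3, 0, 1) = 1
Q (Ines): max(-18, 14, 20) = 20
R (Ines): max(-4, 7, -16) = 7
S (Ines): max(-14, -1, -9) = -1
E (Nadia): min(1, 20, 7, -1) = -1
T (Ines): max(-10, -9, -7) = -7
U (Ines): max(-9, 11, 19) = 19
F (Nadia): min(-7, 19) = -7
V (Ines): max(5, 0) = 5
W (Ines): max(-10, 15) = 15
X (Ines): max(8, 10) = 10
G (Nadia): min(5, 15, 10) = 5
B (Ines): max(-1, -7, 5) = 5
root (Nadia): min(9, 5) = 5
At root, Nadia picks B (lowest: 5).
At B, Ines picks G (highest: 5).
At G, Nadia picks V (lowest: 5).
At V, Ines picks L36 (highest: 5).
Terminal value 5.

root -> B -> G -> V -> L36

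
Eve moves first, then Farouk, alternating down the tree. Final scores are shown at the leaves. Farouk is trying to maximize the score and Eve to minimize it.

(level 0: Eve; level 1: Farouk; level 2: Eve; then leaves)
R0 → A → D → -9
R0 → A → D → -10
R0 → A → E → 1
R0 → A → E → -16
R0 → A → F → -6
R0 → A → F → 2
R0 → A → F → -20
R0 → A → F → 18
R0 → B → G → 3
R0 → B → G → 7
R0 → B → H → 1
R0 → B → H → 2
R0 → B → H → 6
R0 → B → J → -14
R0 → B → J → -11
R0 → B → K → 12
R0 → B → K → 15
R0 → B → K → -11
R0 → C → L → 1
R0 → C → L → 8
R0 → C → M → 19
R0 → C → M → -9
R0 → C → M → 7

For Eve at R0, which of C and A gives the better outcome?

A

L (Eve): min(1, 8) = 1
M (Eve): min(19, -9, 7) = -9
C (Farouk): max(1, -9) = 1
D (Eve): min(-9, -10) = -10
E (Eve): min(1, -16) = -16
F (Eve): min(-6, 2, -20, 18) = -20
A (Farouk): max(-10, -16, -20) = -10
Eve prefers the lower value; C=1, A=-10. A is better since -10 < 1.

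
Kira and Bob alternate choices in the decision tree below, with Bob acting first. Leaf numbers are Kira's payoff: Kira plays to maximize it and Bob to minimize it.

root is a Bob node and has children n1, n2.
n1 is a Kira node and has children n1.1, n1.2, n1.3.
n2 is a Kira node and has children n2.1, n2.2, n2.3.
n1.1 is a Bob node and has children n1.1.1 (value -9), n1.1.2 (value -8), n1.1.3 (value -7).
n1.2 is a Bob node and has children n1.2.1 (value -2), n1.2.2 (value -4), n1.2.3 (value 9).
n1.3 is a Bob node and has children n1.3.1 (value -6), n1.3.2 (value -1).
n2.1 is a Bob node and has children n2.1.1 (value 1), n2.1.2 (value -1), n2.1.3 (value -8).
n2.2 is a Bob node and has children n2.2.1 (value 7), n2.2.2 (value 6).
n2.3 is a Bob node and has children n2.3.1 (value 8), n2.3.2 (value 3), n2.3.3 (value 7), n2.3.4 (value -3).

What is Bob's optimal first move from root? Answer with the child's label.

n1.1 (Bob): min(-9, -8, -7) = -9
n1.2 (Bob): min(-2, -4, 9) = -4
n1.3 (Bob): min(-6, -1) = -6
n1 (Kira): max(-9, -4, -6) = -4
n2.1 (Bob): min(1, -1, -8) = -8
n2.2 (Bob): min(7, 6) = 6
n2.3 (Bob): min(8, 3, 7, -3) = -3
n2 (Kira): max(-8, 6, -3) = 6
root (Bob): min(-4, 6) = -4
Bob at root wants the lowest of {n1=-4, n2=6}, so chooses n1.

n1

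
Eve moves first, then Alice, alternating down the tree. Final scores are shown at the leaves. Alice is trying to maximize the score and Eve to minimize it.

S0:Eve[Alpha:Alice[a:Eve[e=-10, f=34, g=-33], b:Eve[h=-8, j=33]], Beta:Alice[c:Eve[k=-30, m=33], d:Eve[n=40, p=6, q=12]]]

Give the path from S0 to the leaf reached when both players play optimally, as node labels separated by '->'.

S0 -> Alpha -> b -> h

a (Eve): min(-10, 34, -33) = -33
b (Eve): min(-8, 33) = -8
Alpha (Alice): max(-33, -8) = -8
c (Eve): min(-30, 33) = -30
d (Eve): min(40, 6, 12) = 6
Beta (Alice): max(-30, 6) = 6
S0 (Eve): min(-8, 6) = -8
At S0, Eve picks Alpha (lowest: -8).
At Alpha, Alice picks b (highest: -8).
At b, Eve picks h (lowest: -8).
Terminal value -8.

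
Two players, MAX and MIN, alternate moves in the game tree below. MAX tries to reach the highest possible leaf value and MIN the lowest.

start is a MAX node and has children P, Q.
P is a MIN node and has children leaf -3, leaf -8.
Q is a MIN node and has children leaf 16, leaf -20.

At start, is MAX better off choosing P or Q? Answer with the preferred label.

P (MIN): min(-3, -8) = -8
Q (MIN): min(16, -20) = -20
MAX prefers the higher value; P=-8, Q=-20. P is better since -8 > -20.

P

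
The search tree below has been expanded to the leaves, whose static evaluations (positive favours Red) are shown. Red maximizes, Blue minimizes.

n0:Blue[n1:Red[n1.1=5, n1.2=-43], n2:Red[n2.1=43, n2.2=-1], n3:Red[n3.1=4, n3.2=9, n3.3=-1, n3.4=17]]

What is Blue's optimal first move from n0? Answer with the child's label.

n1 (Red): max(5, -43) = 5
n2 (Red): max(43, -1) = 43
n3 (Red): max(4, 9, -1, 17) = 17
n0 (Blue): min(5, 43, 17) = 5
Blue at n0 wants the lowest of {n1=5, n2=43, n3=17}, so chooses n1.

n1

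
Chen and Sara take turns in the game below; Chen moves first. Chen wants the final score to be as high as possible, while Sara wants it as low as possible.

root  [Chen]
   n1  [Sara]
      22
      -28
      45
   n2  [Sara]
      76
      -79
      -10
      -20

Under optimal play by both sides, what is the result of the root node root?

-28

n1 (Sara): min(22, -28, 45) = -28
n2 (Sara): min(76, -79, -10, -20) = -79
root (Chen): max(-28, -79) = -28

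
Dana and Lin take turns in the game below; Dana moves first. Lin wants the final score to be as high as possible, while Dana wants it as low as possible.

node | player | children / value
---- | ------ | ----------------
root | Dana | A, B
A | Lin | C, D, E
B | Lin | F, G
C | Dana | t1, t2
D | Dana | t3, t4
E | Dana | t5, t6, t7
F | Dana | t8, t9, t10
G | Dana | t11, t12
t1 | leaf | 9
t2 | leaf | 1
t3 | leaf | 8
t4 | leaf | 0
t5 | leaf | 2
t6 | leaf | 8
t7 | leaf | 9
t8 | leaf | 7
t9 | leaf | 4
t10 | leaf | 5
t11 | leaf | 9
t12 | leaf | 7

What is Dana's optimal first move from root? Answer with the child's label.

A

C (Dana): min(9, 1) = 1
D (Dana): min(8, 0) = 0
E (Dana): min(2, 8, 9) = 2
A (Lin): max(1, 0, 2) = 2
F (Dana): min(7, 4, 5) = 4
G (Dana): min(9, 7) = 7
B (Lin): max(4, 7) = 7
root (Dana): min(2, 7) = 2
Dana at root wants the lowest of {A=2, B=7}, so chooses A.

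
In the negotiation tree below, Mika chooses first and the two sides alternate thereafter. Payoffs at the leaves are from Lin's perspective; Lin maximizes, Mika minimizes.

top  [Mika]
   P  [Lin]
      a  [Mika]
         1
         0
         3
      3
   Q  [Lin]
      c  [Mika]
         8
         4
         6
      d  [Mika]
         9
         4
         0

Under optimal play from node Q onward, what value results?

4

c (Mika): min(8, 4, 6) = 4
d (Mika): min(9, 4, 0) = 0
Q (Lin): max(4, 0) = 4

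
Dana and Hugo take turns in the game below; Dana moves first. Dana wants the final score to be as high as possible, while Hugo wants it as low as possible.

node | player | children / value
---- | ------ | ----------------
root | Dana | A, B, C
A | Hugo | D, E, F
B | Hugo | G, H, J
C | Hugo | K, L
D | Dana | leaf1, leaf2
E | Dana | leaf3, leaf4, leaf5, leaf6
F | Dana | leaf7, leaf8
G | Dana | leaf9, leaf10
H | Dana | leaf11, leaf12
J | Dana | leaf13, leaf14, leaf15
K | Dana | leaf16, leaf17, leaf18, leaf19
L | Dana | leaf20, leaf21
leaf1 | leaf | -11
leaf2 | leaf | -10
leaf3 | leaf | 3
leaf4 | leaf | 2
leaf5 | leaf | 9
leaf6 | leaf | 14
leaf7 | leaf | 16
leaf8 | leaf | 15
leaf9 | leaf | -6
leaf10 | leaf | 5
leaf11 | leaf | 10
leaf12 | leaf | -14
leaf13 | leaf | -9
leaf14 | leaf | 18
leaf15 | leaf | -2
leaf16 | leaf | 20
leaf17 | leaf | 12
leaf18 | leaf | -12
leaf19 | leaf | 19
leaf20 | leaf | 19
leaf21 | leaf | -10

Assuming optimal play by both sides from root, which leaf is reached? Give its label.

D (Dana): max(-11, -10) = -10
E (Dana): max(3, 2, 9, 14) = 14
F (Dana): max(16, 15) = 16
A (Hugo): min(-10, 14, 16) = -10
G (Dana): max(-6, 5) = 5
H (Dana): max(10, -14) = 10
J (Dana): max(-9, 18, -2) = 18
B (Hugo): min(5, 10, 18) = 5
K (Dana): max(20, 12, -12, 19) = 20
L (Dana): max(19, -10) = 19
C (Hugo): min(20, 19) = 19
root (Dana): max(-10, 5, 19) = 19
At root, Dana picks C (highest: 19).
At C, Hugo picks L (lowest: 19).
At L, Dana picks leaf20 (highest: 19).
Terminal value 19.

leaf20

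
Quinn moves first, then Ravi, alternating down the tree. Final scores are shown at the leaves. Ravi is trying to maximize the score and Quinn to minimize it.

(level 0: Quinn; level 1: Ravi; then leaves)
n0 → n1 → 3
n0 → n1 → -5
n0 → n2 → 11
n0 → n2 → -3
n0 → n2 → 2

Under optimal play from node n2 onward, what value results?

n2 (Ravi): max(11, -3, 2) = 11

11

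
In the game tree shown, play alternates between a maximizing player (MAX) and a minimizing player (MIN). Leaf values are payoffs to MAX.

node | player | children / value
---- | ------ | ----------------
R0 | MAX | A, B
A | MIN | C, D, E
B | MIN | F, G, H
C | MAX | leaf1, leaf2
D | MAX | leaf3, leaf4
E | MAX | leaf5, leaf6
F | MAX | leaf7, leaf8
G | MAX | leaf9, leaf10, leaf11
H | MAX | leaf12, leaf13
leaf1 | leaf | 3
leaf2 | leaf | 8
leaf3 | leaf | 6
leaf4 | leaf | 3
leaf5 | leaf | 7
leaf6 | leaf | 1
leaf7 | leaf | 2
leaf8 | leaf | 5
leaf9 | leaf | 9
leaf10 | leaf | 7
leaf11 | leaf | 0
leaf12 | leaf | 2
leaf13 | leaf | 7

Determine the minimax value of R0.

6

C (MAX): max(3, 8) = 8
D (MAX): max(6, 3) = 6
E (MAX): max(7, 1) = 7
A (MIN): min(8, 6, 7) = 6
F (MAX): max(2, 5) = 5
G (MAX): max(9, 7, 0) = 9
H (MAX): max(2, 7) = 7
B (MIN): min(5, 9, 7) = 5
R0 (MAX): max(6, 5) = 6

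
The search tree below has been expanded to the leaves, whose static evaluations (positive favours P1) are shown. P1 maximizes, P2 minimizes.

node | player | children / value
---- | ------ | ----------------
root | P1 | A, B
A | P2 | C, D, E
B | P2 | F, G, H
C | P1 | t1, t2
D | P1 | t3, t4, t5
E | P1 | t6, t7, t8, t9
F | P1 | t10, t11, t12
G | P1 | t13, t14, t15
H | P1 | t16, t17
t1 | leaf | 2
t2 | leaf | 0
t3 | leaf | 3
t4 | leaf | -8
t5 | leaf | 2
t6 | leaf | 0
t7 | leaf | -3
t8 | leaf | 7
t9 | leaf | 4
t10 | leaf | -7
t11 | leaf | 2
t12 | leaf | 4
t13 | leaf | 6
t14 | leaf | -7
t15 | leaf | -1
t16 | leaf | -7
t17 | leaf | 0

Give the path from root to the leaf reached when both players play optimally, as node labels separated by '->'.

root -> A -> C -> t1

C (P1): max(2, 0) = 2
D (P1): max(3, -8, 2) = 3
E (P1): max(0, -3, 7, 4) = 7
A (P2): min(2, 3, 7) = 2
F (P1): max(-7, 2, 4) = 4
G (P1): max(6, -7, -1) = 6
H (P1): max(-7, 0) = 0
B (P2): min(4, 6, 0) = 0
root (P1): max(2, 0) = 2
At root, P1 picks A (highest: 2).
At A, P2 picks C (lowest: 2).
At C, P1 picks t1 (highest: 2).
Terminal value 2.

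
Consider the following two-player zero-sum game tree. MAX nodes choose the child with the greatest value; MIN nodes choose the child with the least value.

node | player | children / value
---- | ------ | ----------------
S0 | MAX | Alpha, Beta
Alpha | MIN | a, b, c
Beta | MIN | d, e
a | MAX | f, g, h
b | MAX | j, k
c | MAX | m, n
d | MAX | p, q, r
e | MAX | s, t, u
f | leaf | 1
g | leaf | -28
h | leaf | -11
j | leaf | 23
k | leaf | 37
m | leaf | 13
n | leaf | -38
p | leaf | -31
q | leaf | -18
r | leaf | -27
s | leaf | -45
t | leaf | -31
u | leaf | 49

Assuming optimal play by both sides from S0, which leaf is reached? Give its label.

a (MAX): max(1, -28, -11) = 1
b (MAX): max(23, 37) = 37
c (MAX): max(13, -38) = 13
Alpha (MIN): min(1, 37, 13) = 1
d (MAX): max(-31, -18, -27) = -18
e (MAX): max(-45, -31, 49) = 49
Beta (MIN): min(-18, 49) = -18
S0 (MAX): max(1, -18) = 1
At S0, MAX picks Alpha (highest: 1).
At Alpha, MIN picks a (lowest: 1).
At a, MAX picks f (highest: 1).
Terminal value 1.

f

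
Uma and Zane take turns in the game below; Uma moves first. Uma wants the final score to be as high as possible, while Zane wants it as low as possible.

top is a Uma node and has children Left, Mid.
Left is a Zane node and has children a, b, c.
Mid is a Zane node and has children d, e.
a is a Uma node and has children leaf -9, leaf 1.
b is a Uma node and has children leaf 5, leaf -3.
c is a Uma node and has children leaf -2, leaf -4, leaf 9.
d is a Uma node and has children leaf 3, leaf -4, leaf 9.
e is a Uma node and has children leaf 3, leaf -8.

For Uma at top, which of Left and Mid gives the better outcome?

Mid

a (Uma): max(-9, 1) = 1
b (Uma): max(5, -3) = 5
c (Uma): max(-2, -4, 9) = 9
Left (Zane): min(1, 5, 9) = 1
d (Uma): max(3, -4, 9) = 9
e (Uma): max(3, -8) = 3
Mid (Zane): min(9, 3) = 3
Uma prefers the higher value; Left=1, Mid=3. Mid is better since 3 > 1.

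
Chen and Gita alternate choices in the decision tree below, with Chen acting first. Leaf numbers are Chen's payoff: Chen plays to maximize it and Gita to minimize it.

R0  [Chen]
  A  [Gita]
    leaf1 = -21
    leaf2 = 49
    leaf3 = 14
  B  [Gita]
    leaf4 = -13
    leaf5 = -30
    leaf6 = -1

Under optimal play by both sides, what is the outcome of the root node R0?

-21

A (Gita): min(-21, 49, 14) = -21
B (Gita): min(-13, -30, -1) = -30
R0 (Chen): max(-21, -30) = -21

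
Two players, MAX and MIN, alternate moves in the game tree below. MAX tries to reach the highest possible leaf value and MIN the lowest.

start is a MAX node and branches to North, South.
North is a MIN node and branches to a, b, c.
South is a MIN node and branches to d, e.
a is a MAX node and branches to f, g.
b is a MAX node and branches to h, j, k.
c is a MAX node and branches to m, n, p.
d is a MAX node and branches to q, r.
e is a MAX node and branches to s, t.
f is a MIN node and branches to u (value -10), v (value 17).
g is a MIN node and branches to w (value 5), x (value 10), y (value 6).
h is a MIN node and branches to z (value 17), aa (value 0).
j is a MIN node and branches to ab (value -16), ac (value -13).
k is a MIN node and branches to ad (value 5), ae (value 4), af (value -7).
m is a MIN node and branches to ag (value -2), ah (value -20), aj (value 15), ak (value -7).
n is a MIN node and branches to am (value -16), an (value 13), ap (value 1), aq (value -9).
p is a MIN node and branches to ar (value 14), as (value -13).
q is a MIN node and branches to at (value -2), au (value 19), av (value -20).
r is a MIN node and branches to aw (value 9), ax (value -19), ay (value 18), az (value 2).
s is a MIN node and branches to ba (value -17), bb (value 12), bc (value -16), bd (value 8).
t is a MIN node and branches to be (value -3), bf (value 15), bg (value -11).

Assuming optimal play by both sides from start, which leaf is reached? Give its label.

f (MIN): min(-10, 17) = -10
g (MIN): min(5, 10, 6) = 5
a (MAX): max(-10, 5) = 5
h (MIN): min(17, 0) = 0
j (MIN): min(-16, -13) = -16
k (MIN): min(5, 4, -7) = -7
b (MAX): max(0, -16, -7) = 0
m (MIN): min(-2, -20, 15, -7) = -20
n (MIN): min(-16, 13, 1, -9) = -16
p (MIN): min(14, -13) = -13
c (MAX): max(-20, -16, -13) = -13
North (MIN): min(5, 0, -13) = -13
q (MIN): min(-2, 19, -20) = -20
r (MIN): min(9, -19, 18, 2) = -19
d (MAX): max(-20, -19) = -19
s (MIN): min(-17, 12, -16, 8) = -17
t (MIN): min(-3, 15, -11) = -11
e (MAX): max(-17, -11) = -11
South (MIN): min(-19, -11) = -19
start (MAX): max(-13, -19) = -13
At start, MAX picks North (highest: -13).
At North, MIN picks c (lowest: -13).
At c, MAX picks p (highest: -13).
At p, MIN picks as (lowest: -13).
Terminal value -13.

as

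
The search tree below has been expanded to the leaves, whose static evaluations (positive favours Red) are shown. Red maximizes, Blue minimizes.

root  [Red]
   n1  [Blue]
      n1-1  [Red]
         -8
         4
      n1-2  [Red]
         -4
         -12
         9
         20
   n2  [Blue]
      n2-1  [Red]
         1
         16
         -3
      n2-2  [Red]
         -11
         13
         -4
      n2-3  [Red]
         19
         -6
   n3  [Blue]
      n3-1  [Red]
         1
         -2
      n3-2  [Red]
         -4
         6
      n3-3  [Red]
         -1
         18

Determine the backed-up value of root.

n1-1 (Red): max(-8, 4) = 4
n1-2 (Red): max(-4, -12, 9, 20) = 20
n1 (Blue): min(4, 20) = 4
n2-1 (Red): max(1, 16, -3) = 16
n2-2 (Red): max(-11, 13, -4) = 13
n2-3 (Red): max(19, -6) = 19
n2 (Blue): min(16, 13, 19) = 13
n3-1 (Red): max(1, -2) = 1
n3-2 (Red): max(-4, 6) = 6
n3-3 (Red): max(-1, 18) = 18
n3 (Blue): min(1, 6, 18) = 1
root (Red): max(4, 13, 1) = 13

13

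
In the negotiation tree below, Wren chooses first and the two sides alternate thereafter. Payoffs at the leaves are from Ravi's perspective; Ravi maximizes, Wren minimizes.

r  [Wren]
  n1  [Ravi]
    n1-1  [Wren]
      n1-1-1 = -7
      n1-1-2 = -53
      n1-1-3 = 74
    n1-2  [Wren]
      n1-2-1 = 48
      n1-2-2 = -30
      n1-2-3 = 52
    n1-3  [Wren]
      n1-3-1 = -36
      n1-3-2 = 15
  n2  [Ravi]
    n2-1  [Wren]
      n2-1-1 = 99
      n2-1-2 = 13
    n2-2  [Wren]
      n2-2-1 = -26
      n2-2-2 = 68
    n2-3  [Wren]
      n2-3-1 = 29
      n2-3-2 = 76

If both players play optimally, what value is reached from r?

-30

n1-1 (Wren): min(-7, -53, 74) = -53
n1-2 (Wren): min(48, -30, 52) = -30
n1-3 (Wren): min(-36, 15) = -36
n1 (Ravi): max(-53, -30, -36) = -30
n2-1 (Wren): min(99, 13) = 13
n2-2 (Wren): min(-26, 68) = -26
n2-3 (Wren): min(29, 76) = 29
n2 (Ravi): max(13, -26, 29) = 29
r (Wren): min(-30, 29) = -30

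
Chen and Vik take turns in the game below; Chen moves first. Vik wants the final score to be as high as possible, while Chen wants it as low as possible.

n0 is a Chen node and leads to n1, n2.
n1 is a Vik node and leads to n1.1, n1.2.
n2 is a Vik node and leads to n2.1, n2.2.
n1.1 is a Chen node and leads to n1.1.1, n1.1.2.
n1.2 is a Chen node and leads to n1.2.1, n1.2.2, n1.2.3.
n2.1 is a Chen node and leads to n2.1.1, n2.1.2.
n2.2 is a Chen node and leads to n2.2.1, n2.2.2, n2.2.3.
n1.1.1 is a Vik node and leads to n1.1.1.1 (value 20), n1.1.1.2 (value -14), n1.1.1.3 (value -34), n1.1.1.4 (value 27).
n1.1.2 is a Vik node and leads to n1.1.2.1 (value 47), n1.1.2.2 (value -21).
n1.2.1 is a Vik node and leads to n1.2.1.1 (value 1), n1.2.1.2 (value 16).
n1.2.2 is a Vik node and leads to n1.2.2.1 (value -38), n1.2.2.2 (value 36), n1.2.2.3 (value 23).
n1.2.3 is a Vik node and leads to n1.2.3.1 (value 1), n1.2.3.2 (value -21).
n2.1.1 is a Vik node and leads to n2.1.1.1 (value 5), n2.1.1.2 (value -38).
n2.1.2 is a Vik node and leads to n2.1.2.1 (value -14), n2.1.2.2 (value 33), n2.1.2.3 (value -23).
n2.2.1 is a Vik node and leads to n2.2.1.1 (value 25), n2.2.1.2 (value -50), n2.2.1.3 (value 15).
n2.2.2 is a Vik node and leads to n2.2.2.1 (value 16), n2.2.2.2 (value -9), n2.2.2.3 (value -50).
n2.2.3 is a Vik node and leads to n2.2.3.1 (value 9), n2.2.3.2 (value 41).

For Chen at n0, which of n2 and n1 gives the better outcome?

n2

n2.1.1 (Vik): max(5, -38) = 5
n2.1.2 (Vik): max(-14, 33, -23) = 33
n2.1 (Chen): min(5, 33) = 5
n2.2.1 (Vik): max(25, -50, 15) = 25
n2.2.2 (Vik): max(16, -9, -50) = 16
n2.2.3 (Vik): max(9, 41) = 41
n2.2 (Chen): min(25, 16, 41) = 16
n2 (Vik): max(5, 16) = 16
n1.1.1 (Vik): max(20, -14, -34, 27) = 27
n1.1.2 (Vik): max(47, -21) = 47
n1.1 (Chen): min(27, 47) = 27
n1.2.1 (Vik): max(1, 16) = 16
n1.2.2 (Vik): max(-38, 36, 23) = 36
n1.2.3 (Vik): max(1, -21) = 1
n1.2 (Chen): min(16, 36, 1) = 1
n1 (Vik): max(27, 1) = 27
Chen prefers the lower value; n2=16, n1=27. n2 is better since 16 < 27.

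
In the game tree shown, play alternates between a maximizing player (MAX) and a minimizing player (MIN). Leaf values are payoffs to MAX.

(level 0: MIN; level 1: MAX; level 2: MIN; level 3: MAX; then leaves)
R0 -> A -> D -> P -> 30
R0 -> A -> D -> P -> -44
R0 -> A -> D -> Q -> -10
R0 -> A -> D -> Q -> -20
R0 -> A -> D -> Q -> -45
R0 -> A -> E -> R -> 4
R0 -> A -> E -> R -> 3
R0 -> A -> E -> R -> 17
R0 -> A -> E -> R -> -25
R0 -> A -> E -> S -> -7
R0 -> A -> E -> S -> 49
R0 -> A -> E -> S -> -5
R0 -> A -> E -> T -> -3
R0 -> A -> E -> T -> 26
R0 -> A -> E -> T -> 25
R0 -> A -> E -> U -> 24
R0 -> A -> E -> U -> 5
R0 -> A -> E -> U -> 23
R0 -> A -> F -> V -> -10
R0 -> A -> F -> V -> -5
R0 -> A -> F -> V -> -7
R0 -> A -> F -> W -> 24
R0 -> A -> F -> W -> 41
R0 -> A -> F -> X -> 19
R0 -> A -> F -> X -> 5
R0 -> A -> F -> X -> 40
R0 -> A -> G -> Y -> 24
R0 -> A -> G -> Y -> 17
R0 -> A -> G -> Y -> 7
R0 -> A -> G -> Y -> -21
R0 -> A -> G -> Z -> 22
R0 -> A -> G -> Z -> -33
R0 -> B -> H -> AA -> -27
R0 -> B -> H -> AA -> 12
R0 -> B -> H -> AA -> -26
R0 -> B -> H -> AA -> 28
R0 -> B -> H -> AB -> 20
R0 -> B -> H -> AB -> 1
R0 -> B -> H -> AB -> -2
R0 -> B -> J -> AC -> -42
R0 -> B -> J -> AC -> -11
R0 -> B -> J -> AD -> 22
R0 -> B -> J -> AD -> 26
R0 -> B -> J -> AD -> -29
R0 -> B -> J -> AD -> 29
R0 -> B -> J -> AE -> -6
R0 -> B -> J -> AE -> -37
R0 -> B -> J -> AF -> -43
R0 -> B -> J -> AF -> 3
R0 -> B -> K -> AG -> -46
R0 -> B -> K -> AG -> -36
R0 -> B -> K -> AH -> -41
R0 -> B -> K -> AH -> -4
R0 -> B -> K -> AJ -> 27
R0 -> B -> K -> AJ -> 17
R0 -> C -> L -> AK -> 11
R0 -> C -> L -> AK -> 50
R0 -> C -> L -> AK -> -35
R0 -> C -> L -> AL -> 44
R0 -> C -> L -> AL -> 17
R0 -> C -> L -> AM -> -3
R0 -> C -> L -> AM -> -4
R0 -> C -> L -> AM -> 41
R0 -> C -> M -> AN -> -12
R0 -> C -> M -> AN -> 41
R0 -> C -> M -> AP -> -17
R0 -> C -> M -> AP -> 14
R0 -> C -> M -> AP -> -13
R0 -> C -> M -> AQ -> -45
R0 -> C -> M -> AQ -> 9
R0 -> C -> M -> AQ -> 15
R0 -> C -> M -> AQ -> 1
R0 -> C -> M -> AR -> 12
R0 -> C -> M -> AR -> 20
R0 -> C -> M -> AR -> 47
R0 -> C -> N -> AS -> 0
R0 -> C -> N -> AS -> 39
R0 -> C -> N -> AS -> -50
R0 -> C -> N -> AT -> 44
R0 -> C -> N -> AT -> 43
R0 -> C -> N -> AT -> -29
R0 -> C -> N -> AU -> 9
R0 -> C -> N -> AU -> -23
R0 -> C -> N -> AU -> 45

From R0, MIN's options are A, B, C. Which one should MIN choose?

P (MAX): max(30, -44) = 30
Q (MAX): max(-10, -20, -45) = -10
D (MIN): min(30, -10) = -10
R (MAX): max(4, 3, 17, -25) = 17
S (MAX): max(-7, 49, -5) = 49
T (MAX): max(-3, 26, 25) = 26
U (MAX): max(24, 5, 23) = 24
E (MIN): min(17, 49, 26, 24) = 17
V (MAX): max(-10, -5, -7) = -5
W (MAX): max(24, 41) = 41
X (MAX): max(19, 5, 40) = 40
F (MIN): min(-5, 41, 40) = -5
Y (MAX): max(24, 17, 7, -21) = 24
Z (MAX): max(22, -33) = 22
G (MIN): min(24, 22) = 22
A (MAX): max(-10, 17, -5, 22) = 22
AA (MAX): max(-27, 12, -26, 28) = 28
AB (MAX): max(20, 1, -2) = 20
H (MIN): min(28, 20) = 20
AC (MAX): max(-42, -11) = -11
AD (MAX): max(22, 26, -29, 29) = 29
AE (MAX): max(-6, -37) = -6
AF (MAX): max(-43, 3) = 3
J (MIN): min(-11, 29, -6, 3) = -11
AG (MAX): max(-46, -36) = -36
AH (MAX): max(-41, -4) = -4
AJ (MAX): max(27, 17) = 27
K (MIN): min(-36, -4, 27) = -36
B (MAX): max(20, -11, -36) = 20
AK (MAX): max(11, 50, -35) = 50
AL (MAX): max(44, 17) = 44
AM (MAX): max(-3, -4, 41) = 41
L (MIN): min(50, 44, 41) = 41
AN (MAX): max(-12, 41) = 41
AP (MAX): max(-17, 14, -13) = 14
AQ (MAX): max(-45, 9, 15, 1) = 15
AR (MAX): max(12, 20, 47) = 47
M (MIN): min(41, 14, 15, 47) = 14
AS (MAX): max(0, 39, -50) = 39
AT (MAX): max(44, 43, -29) = 44
AU (MAX): max(9, -23, 45) = 45
N (MIN): min(39, 44, 45) = 39
C (MAX): max(41, 14, 39) = 41
R0 (MIN): min(22, 20, 41) = 20
MIN at R0 wants the lowest of {A=22, B=20, C=41}, so chooses B.

B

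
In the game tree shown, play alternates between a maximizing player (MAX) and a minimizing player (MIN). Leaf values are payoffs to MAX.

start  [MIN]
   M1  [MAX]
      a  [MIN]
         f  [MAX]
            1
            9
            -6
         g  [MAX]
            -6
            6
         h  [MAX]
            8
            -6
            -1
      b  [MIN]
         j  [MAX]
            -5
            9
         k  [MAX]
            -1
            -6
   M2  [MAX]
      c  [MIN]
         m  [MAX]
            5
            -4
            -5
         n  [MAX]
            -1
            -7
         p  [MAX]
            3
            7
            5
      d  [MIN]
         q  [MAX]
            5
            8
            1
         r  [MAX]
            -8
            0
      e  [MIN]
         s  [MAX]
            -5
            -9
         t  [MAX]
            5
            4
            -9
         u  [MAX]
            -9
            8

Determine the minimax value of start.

0

f (MAX): max(1, 9, -6) = 9
g (MAX): max(-6, 6) = 6
h (MAX): max(8, -6, -1) = 8
a (MIN): min(9, 6, 8) = 6
j (MAX): max(-5, 9) = 9
k (MAX): max(-1, -6) = -1
b (MIN): min(9, -1) = -1
M1 (MAX): max(6, -1) = 6
m (MAX): max(5, -4, -5) = 5
n (MAX): max(-1, -7) = -1
p (MAX): max(3, 7, 5) = 7
c (MIN): min(5, -1, 7) = -1
q (MAX): max(5, 8, 1) = 8
r (MAX): max(-8, 0) = 0
d (MIN): min(8, 0) = 0
s (MAX): max(-5, -9) = -5
t (MAX): max(5, 4, -9) = 5
u (MAX): max(-9, 8) = 8
e (MIN): min(-5, 5, 8) = -5
M2 (MAX): max(-1, 0, -5) = 0
start (MIN): min(6, 0) = 0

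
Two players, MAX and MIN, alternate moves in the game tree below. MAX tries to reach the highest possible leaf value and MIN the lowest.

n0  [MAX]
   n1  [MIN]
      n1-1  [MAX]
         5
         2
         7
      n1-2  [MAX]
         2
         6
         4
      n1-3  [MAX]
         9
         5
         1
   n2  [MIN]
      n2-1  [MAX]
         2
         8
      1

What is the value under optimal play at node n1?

6

n1-1 (MAX): max(5, 2, 7) = 7
n1-2 (MAX): max(2, 6, 4) = 6
n1-3 (MAX): max(9, 5, 1) = 9
n1 (MIN): min(7, 6, 9) = 6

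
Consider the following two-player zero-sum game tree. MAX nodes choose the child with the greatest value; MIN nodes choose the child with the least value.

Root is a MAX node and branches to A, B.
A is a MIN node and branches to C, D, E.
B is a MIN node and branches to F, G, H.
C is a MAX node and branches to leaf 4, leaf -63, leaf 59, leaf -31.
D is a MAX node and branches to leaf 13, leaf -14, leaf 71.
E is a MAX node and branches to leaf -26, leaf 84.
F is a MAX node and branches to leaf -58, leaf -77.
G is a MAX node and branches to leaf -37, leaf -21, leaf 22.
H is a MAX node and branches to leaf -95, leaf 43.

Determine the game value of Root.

59

C (MAX): max(4, -63, 59, -31) = 59
D (MAX): max(13, -14, 71) = 71
E (MAX): max(-26, 84) = 84
A (MIN): min(59, 71, 84) = 59
F (MAX): max(-58, -77) = -58
G (MAX): max(-37, -21, 22) = 22
H (MAX): max(-95, 43) = 43
B (MIN): min(-58, 22, 43) = -58
Root (MAX): max(59, -58) = 59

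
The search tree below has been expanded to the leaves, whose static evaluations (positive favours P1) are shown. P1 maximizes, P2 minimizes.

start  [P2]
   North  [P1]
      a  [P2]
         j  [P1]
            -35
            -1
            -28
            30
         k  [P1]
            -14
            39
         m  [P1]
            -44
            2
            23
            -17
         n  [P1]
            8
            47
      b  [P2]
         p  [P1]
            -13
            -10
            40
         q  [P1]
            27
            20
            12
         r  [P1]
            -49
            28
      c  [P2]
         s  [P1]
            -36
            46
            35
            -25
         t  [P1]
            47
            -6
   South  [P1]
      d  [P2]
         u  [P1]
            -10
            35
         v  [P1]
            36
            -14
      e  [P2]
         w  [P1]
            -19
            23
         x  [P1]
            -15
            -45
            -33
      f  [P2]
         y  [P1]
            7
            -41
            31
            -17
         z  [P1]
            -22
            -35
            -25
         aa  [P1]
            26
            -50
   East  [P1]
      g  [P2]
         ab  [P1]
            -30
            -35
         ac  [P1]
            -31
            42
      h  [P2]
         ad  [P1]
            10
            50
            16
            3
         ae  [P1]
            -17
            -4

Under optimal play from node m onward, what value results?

23

m (P1): max(-44, 2, 23, -17) = 23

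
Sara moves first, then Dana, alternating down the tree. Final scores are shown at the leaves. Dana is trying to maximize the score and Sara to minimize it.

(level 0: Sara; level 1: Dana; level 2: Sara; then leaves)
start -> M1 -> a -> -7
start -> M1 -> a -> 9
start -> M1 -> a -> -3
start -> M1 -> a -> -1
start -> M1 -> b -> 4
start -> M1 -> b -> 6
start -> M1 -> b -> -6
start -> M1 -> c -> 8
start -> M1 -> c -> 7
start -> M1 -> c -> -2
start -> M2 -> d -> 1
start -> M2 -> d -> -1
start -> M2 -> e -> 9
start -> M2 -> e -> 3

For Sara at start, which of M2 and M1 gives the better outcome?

d (Sara): min(1, -1) = -1
e (Sara): min(9, 3) = 3
M2 (Dana): max(-1, 3) = 3
a (Sara): min(-7, 9, -3, -1) = -7
b (Sara): min(4, 6, -6) = -6
c (Sara): min(8, 7, -2) = -2
M1 (Dana): max(-7, -6, -2) = -2
Sara prefers the lower value; M2=3, M1=-2. M1 is better since -2 < 3.

M1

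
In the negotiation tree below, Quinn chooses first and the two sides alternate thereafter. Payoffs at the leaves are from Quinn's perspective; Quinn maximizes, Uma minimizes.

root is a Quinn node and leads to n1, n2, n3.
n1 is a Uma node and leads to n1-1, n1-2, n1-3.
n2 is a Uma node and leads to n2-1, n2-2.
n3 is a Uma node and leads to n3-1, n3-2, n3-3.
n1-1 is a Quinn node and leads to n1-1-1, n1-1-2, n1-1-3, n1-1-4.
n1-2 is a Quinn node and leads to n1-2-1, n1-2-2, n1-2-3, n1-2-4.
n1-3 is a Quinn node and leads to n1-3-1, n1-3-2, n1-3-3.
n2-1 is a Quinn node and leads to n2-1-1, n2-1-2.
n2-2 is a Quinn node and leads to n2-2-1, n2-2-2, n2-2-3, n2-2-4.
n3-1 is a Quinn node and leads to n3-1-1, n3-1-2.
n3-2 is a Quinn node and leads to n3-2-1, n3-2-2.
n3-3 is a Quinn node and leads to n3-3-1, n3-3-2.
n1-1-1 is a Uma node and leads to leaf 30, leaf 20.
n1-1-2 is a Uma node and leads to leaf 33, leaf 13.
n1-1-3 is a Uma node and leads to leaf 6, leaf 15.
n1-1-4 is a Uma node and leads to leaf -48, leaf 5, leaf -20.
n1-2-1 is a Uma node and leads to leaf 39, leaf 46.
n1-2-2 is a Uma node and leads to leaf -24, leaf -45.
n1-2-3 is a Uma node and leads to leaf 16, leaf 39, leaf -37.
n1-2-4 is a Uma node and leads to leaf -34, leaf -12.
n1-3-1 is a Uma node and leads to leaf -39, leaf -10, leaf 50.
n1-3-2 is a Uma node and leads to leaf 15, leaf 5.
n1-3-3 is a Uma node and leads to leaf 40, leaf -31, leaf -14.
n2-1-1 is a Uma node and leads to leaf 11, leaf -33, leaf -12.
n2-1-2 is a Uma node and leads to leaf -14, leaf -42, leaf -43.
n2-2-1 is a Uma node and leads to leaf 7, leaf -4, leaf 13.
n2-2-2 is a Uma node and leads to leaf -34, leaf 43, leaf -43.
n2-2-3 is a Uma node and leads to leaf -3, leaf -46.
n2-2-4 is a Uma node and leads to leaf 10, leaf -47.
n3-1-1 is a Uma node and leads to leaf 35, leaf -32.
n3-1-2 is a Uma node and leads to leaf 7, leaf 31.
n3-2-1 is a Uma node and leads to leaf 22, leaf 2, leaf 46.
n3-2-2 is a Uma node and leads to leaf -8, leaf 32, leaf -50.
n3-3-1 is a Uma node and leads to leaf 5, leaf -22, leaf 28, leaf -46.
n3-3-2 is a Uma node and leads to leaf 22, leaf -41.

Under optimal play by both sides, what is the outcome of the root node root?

n1-1-1 (Uma): min(30, 20) = 20
n1-1-2 (Uma): min(33, 13) = 13
n1-1-3 (Uma): min(6, 15) = 6
n1-1-4 (Uma): min(-48, 5, -20) = -48
n1-1 (Quinn): max(20, 13, 6, -48) = 20
n1-2-1 (Uma): min(39, 46) = 39
n1-2-2 (Uma): min(-24, -45) = -45
n1-2-3 (Uma): min(16, 39, -37) = -37
n1-2-4 (Uma): min(-34, -12) = -34
n1-2 (Quinn): max(39, -45, -37, -34) = 39
n1-3-1 (Uma): min(-39, -10, 50) = -39
n1-3-2 (Uma): min(15, 5) = 5
n1-3-3 (Uma): min(40, -31, -14) = -31
n1-3 (Quinn): max(-39, 5, -31) = 5
n1 (Uma): min(20, 39, 5) = 5
n2-1-1 (Uma): min(11, -33, -12) = -33
n2-1-2 (Uma): min(-14, -42, -43) = -43
n2-1 (Quinn): max(-33, -43) = -33
n2-2-1 (Uma): min(7, -4, 13) = -4
n2-2-2 (Uma): min(-34, 43, -43) = -43
n2-2-3 (Uma): min(-3, -46) = -46
n2-2-4 (Uma): min(10, -47) = -47
n2-2 (Quinn): max(-4, -43, -46, -47) = -4
n2 (Uma): min(-33, -4) = -33
n3-1-1 (Uma): min(35, -32) = -32
n3-1-2 (Uma): min(7, 31) = 7
n3-1 (Quinn): max(-32, 7) = 7
n3-2-1 (Uma): min(22, 2, 46) = 2
n3-2-2 (Uma): min(-8, 32, -50) = -50
n3-2 (Quinn): max(2, -50) = 2
n3-3-1 (Uma): min(5, -22, 28, -46) = -46
n3-3-2 (Uma): min(22, -41) = -41
n3-3 (Quinn): max(-46, -41) = -41
n3 (Uma): min(7, 2, -41) = -41
root (Quinn): max(5, -33, -41) = 5

5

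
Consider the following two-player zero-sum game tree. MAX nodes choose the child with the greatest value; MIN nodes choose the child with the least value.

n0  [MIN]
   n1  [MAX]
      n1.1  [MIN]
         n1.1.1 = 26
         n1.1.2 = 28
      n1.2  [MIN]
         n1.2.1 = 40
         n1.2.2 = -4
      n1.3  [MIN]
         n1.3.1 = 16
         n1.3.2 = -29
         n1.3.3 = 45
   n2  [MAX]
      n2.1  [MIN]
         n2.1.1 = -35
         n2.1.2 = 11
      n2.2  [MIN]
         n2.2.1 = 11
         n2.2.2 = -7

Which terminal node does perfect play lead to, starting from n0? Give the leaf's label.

n1.1 (MIN): min(26, 28) = 26
n1.2 (MIN): min(40, -4) = -4
n1.3 (MIN): min(16, -29, 45) = -29
n1 (MAX): max(26, -4, -29) = 26
n2.1 (MIN): min(-35, 11) = -35
n2.2 (MIN): min(11, -7) = -7
n2 (MAX): max(-35, -7) = -7
n0 (MIN): min(26, -7) = -7
At n0, MIN picks n2 (lowest: -7).
At n2, MAX picks n2.2 (highest: -7).
At n2.2, MIN picks n2.2.2 (lowest: -7).
Terminal value -7.

n2.2.2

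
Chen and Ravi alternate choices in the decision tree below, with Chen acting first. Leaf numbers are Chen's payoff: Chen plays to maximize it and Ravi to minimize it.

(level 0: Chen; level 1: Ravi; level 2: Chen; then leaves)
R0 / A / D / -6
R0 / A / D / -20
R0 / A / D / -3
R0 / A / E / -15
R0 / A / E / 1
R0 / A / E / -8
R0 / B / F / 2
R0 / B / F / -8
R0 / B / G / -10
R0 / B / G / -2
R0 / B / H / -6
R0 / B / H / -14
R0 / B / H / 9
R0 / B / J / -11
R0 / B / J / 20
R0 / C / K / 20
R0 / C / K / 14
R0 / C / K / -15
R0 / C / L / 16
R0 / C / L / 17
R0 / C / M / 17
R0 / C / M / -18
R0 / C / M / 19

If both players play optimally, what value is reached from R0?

D (Chen): max(-6, -20, -3) = -3
E (Chen): max(-15, 1, -8) = 1
A (Ravi): min(-3, 1) = -3
F (Chen): max(2, -8) = 2
G (Chen): max(-10, -2) = -2
H (Chen): max(-6, -14, 9) = 9
J (Chen): max(-11, 20) = 20
B (Ravi): min(2, -2, 9, 20) = -2
K (Chen): max(20, 14, -15) = 20
L (Chen): max(16, 17) = 17
M (Chen): max(17, -18, 19) = 19
C (Ravi): min(20, 17, 19) = 17
R0 (Chen): max(-3, -2, 17) = 17

17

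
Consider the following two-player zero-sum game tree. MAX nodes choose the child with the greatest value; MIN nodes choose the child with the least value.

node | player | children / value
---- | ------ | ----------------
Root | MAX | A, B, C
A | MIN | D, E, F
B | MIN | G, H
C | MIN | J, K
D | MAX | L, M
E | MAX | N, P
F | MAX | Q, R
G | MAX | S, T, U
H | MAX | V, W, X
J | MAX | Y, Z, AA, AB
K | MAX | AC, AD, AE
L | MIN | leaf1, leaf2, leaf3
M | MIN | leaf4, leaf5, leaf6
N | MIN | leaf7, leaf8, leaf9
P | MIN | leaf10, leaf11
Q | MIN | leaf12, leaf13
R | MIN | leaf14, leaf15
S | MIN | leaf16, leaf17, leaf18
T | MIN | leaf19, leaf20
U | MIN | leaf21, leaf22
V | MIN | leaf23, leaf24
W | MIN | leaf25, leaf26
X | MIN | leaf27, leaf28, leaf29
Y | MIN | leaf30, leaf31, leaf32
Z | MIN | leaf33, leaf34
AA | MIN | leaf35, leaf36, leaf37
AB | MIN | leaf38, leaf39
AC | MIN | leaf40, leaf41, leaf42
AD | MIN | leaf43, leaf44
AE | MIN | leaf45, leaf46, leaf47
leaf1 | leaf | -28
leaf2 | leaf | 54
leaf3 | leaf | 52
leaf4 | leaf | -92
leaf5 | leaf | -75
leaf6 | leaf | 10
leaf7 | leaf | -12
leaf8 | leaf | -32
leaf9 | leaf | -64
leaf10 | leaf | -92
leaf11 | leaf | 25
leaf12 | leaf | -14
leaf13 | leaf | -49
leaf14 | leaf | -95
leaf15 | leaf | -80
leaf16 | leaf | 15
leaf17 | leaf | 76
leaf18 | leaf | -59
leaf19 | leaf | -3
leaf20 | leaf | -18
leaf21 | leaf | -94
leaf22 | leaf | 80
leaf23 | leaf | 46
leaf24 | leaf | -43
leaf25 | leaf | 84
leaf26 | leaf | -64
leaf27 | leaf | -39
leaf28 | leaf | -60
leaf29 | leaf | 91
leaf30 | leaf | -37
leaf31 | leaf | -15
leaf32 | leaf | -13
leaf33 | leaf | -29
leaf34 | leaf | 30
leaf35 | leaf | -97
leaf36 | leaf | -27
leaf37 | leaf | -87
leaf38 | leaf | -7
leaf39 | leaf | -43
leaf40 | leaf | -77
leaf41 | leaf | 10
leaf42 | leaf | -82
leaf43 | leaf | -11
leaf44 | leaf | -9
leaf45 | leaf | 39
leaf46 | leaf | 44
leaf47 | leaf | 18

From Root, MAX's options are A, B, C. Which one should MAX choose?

L (MIN): min(-28, 54, 52) = -28
M (MIN): min(-92, -75, 10) = -92
D (MAX): max(-28, -92) = -28
N (MIN): min(-12, -32, -64) = -64
P (MIN): min(-92, 25) = -92
E (MAX): max(-64, -92) = -64
Q (MIN): min(-14, -49) = -49
R (MIN): min(-95, -80) = -95
F (MAX): max(-49, -95) = -49
A (MIN): min(-28, -64, -49) = -64
S (MIN): min(15, 76, -59) = -59
T (MIN): min(-3, -18) = -18
U (MIN): min(-94, 80) = -94
G (MAX): max(-59, -18, -94) = -18
V (MIN): min(46, -43) = -43
W (MIN): min(84, -64) = -64
X (MIN): min(-39, -60, 91) = -60
H (MAX): max(-43, -64, -60) = -43
B (MIN): min(-18, -43) = -43
Y (MIN): min(-37, -15, -13) = -37
Z (MIN): min(-29, 30) = -29
AA (MIN): min(-97, -27, -87) = -97
AB (MIN): min(-7, -43) = -43
J (MAX): max(-37, -29, -97, -43) = -29
AC (MIN): min(-77, 10, -82) = -82
AD (MIN): min(-11, -9) = -11
AE (MIN): min(39, 44, 18) = 18
K (MAX): max(-82, -11, 18) = 18
C (MIN): min(-29, 18) = -29
Root (MAX): max(-64, -43, -29) = -29
MAX at Root wants the highest of {A=-64, B=-43, C=-29}, so chooses C.

C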